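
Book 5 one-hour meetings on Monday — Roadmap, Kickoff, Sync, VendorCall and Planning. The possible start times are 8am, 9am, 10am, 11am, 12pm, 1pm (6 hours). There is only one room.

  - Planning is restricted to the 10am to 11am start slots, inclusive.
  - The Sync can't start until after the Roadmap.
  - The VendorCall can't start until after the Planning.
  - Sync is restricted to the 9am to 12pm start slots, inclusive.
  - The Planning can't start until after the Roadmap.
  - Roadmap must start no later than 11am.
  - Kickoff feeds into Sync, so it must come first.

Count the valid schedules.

20

Splitting on Roadmap: it can be 8am (9), 9am (9), 10am (2). Listing each branch's schedules as (Kickoff, Sync, VendorCall, Planning):
Roadmap=8am: (9am,10am,12pm,11am) (9am,10am,1pm,11am) (9am,11am,12pm,10am) (9am,11am,1pm,10am) (9am,12pm,11am,10am) (9am,12pm,1pm,10am) (9am,12pm,1pm,11am) (10am,12pm,1pm,11am) (11am,12pm,1pm,10am) — 9.
Roadmap=9am: (8am,10am,12pm,11am) (8am,10am,1pm,11am) (8am,11am,12pm,10am) (8am,11am,1pm,10am) (8am,12pm,11am,10am) (8am,12pm,1pm,10am) (8am,12pm,1pm,11am) (10am,12pm,1pm,11am) (11am,12pm,1pm,10am) — 9.
Roadmap=10am: (8am,12pm,1pm,11am) (9am,12pm,1pm,11am) — 2.
Summing: 9 + 9 + 2 = 20.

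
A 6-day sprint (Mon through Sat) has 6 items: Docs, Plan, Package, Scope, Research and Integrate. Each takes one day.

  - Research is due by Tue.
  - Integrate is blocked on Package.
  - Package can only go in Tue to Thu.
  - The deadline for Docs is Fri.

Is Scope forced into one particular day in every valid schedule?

No

Scope can be Mon (e.g. Scope=Mon; Plan=Mon; Integrate=Wed; Package=Tue; Docs=Mon; Research=Mon) or Tue (e.g. Research=Mon, Scope=Tue, Plan=Mon, Package=Tue, Docs=Mon, Integrate=Wed).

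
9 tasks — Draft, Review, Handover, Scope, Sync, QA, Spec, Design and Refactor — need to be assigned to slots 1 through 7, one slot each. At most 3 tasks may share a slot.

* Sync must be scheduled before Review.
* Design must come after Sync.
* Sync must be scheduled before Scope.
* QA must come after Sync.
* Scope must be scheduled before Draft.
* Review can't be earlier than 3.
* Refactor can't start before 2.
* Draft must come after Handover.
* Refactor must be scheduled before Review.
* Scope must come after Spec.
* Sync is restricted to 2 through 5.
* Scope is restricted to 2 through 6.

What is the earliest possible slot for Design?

3

Precedence pushes Design to at least 3.
Design at 3 is achievable: Draft -> 4, Scope -> 3, Sync -> 2, QA -> 4, Spec -> 1, Design -> 3, Review -> 3, Refactor -> 2, Handover -> 1.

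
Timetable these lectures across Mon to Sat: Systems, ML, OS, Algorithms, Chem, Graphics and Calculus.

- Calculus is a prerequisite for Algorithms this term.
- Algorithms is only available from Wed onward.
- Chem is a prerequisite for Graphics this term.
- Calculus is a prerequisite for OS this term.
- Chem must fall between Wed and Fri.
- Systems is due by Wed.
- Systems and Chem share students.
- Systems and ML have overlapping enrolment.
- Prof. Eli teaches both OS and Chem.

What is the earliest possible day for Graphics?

Precedence pushes Graphics to at least Thu.
Graphics at Thu is achievable: Algorithms -> Wed; OS -> Tue; Chem -> Wed; Graphics -> Thu; Calculus -> Mon; ML -> Tue; Systems -> Mon.

Thu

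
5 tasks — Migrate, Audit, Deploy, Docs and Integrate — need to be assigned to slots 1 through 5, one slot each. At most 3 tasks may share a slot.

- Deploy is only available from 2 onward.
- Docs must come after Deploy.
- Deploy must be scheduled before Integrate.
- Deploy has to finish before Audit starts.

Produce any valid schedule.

Integrate -> 3; Docs -> 3; Migrate -> 1; Audit -> 3; Deploy -> 2

Checking: Deploy(2) before Integrate(3); Deploy(2) before Audit(3); Deploy(2) before Docs(3); Deploy=2 in [2,5]; max 3 per slot (cap 3).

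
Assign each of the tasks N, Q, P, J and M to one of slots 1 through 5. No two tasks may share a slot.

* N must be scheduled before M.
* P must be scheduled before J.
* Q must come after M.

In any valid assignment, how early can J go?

2

Precedence pushes J to at least 2.
J at 2 is achievable: N=3, Q=5, P=1, M=4, J=2.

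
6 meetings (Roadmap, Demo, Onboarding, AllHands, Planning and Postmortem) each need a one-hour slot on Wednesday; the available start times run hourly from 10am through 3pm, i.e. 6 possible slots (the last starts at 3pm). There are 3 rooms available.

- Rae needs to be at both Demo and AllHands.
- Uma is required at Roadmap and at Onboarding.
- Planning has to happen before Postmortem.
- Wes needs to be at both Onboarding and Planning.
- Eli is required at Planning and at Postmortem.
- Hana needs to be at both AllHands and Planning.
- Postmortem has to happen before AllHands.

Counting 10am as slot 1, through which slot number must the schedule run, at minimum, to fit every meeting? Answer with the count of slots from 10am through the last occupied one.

3 slots

The precedence chain requires at least 3 distinct slots.
With at most 3 per slot and 6 meetings, at least 2 slots are needed.
3 works (last occupied slot: 12pm): for example Onboarding=11am, Postmortem=11am, AllHands=12pm, Planning=10am, Demo=10am, Roadmap=10am.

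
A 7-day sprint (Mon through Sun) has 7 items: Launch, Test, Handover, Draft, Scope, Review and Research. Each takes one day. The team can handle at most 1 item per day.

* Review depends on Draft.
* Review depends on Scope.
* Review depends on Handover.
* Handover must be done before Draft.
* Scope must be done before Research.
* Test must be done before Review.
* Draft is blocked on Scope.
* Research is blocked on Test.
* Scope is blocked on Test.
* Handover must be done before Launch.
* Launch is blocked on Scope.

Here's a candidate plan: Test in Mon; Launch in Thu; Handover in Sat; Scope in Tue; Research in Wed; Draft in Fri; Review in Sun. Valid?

Review depends on Scope — holds.
The team can handle at most 1 item per day — holds.
Scope must be done before Research — holds.
Handover must be done before Launch — violated.
Test must be done before Review — holds.
Review depends on Draft — holds.
Scope is blocked on Test — holds.
Draft is blocked on Scope — holds.
Launch is blocked on Scope — holds.
Research is blocked on Test — holds.
Review depends on Handover — holds.
Handover must be done before Draft — violated.

No — it violates: Handover must be done before Launch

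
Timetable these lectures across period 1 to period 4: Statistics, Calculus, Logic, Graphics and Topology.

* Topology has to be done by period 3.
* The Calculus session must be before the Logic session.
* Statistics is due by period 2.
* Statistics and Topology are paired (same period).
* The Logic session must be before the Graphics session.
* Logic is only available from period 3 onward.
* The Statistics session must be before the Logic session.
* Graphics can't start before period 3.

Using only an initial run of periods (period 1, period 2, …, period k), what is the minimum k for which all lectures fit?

4

The precedence chain requires at least 3 distinct periods.
Propagating the time windows through the other constraints, Graphics can't land before period 4, so the schedule must run through at least period 4.
4 works (last occupied period: period 4): for example Graphics in period 4, Calculus in period 1, Statistics in period 1, Topology in period 1, Logic in period 3.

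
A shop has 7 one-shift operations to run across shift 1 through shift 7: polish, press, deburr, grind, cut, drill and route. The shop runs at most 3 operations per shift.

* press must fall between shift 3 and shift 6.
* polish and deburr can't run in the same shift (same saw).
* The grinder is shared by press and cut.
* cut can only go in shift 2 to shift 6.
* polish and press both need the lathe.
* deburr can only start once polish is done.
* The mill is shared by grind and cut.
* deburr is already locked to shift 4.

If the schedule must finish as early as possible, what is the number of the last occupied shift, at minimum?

shift 4

The precedence chain requires at least 2 distinct shifts.
With at most 3 per shift and 7 operations, at least 3 shifts are needed.
deburr can't be placed before shift 4, so the schedule must run through at least shift 4.
4 works (last occupied shift: shift 4): for example polish in shift 1, grind in shift 1, cut in shift 2, route in shift 2, drill in shift 1, press in shift 3, deburr in shift 4.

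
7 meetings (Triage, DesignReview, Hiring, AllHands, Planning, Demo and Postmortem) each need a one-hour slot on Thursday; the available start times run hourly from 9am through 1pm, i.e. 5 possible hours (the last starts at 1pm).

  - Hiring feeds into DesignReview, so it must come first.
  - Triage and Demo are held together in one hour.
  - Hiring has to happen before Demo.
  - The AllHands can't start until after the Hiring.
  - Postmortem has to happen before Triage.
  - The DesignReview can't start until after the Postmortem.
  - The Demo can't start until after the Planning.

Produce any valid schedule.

Triage -> 10am, Planning -> 9am, Hiring -> 9am, DesignReview -> 10am, Demo -> 10am, Postmortem -> 9am, AllHands -> 10am

Checking: Planning(9am) before Demo(10am); Postmortem(9am) before Triage(10am); Postmortem(9am) before DesignReview(10am); Hiring(9am) before DesignReview(10am); Hiring(9am) before AllHands(10am); Hiring(9am) before Demo(10am); Triage = Demo = 10am.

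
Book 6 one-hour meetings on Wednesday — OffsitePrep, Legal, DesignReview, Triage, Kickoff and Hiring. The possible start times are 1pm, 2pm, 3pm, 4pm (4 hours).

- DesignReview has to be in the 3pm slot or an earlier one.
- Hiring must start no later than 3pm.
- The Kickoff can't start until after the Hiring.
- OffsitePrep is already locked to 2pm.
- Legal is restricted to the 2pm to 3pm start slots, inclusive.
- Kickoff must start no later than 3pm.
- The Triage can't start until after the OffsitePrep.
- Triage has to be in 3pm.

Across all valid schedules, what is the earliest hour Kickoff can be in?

2pm

Precedence pushes Kickoff to at least 2pm; Kickoff's own window allows nothing later than 3pm.
Kickoff at 2pm is achievable: Triage in 3pm; OffsitePrep in 2pm; Legal in 2pm; Kickoff in 2pm; Hiring in 1pm; DesignReview in 1pm.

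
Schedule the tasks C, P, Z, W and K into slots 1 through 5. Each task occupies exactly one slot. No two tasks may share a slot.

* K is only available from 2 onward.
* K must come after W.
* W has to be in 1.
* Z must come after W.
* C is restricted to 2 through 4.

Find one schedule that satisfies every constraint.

K -> 3, P -> 5, C -> 2, Z -> 4, W -> 1

Checking: W(1) before K(3); W(1) before Z(4); W=1 in [1,1]; C=2 in [2,4]; K=3 in [2,5]; max 1 per slot (cap 1).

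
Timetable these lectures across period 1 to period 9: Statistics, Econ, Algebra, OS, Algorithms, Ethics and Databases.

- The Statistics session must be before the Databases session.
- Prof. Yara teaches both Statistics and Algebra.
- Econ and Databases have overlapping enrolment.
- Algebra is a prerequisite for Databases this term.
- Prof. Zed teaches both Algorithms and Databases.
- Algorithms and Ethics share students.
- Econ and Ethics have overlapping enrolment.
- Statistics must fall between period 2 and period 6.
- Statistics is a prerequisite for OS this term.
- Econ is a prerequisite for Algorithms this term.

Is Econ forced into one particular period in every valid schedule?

Econ can be period 1 (e.g. Ethics=period 3, Databases=period 3, Algorithms=period 2, Algebra=period 1, Statistics=period 2, OS=period 3, Econ=period 1) or period 2 (e.g. Databases -> period 3; Ethics -> period 1; Statistics -> period 2; Econ -> period 2; Algorithms -> period 4; OS -> period 3; Algebra -> period 1).

No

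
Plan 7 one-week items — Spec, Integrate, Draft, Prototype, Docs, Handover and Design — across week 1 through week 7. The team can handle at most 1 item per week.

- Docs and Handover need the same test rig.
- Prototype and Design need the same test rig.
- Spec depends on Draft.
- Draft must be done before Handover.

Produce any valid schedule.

Spec -> week 2, Integrate -> week 4, Design -> week 7, Draft -> week 1, Handover -> week 3, Docs -> week 6, Prototype -> week 5

Checking: Draft(week 1) before Spec(week 2); Draft(week 1) before Handover(week 3); Docs(week 6) != Handover(week 3); Prototype(week 5) != Design(week 7); max 1 per week (cap 1).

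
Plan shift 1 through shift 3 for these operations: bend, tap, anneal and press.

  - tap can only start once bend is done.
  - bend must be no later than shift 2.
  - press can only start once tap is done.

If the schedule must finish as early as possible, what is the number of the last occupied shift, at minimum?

3

The precedence chain requires at least 3 distinct shifts.
3 works (last occupied shift: shift 3): for example anneal in shift 1, tap in shift 2, press in shift 3, bend in shift 1.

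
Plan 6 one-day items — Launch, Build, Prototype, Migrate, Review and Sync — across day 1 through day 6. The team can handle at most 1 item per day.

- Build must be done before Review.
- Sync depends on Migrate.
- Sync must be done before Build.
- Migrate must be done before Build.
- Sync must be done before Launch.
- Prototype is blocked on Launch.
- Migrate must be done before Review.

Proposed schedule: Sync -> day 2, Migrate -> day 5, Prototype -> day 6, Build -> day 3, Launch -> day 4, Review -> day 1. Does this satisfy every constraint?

Prototype is blocked on Launch — holds.
Migrate must be done before Review — violated.
The team can handle at most 1 item per day — holds.
Sync must be done before Launch — holds.
Sync must be done before Build — holds.
Build must be done before Review — violated.
Migrate must be done before Build — violated.
Sync depends on Migrate — violated.

No — it violates: Migrate must be done before Review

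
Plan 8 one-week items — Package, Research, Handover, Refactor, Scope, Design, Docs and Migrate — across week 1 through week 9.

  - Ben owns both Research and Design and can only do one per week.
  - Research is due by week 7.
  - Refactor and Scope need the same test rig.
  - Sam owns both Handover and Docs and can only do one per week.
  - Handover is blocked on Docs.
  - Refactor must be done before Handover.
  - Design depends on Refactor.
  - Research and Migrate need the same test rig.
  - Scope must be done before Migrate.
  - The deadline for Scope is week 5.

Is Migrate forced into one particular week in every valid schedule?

Migrate can be week 2 (e.g. Scope -> week 1; Refactor -> week 2; Research -> week 1; Package -> week 1; Design -> week 3; Docs -> week 1; Handover -> week 3; Migrate -> week 2) or week 3 (e.g. Design=week 3, Research=week 1, Docs=week 1, Handover=week 3, Package=week 1, Refactor=week 2, Scope=week 1, Migrate=week 3).

No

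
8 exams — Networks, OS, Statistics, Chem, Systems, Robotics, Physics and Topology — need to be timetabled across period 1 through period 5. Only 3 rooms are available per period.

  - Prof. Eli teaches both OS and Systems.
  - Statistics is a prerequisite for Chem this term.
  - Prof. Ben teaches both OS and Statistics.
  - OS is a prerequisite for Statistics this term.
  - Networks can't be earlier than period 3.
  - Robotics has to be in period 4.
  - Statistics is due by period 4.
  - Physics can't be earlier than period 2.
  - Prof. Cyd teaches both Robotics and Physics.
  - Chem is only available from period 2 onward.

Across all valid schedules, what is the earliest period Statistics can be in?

Precedence pushes Statistics to at least period 2; Statistics's own window allows nothing later than period 4.
Statistics at period 2 is achievable: Topology=period 1; OS=period 1; Systems=period 2; Networks=period 3; Statistics=period 2; Robotics=period 4; Physics=period 2; Chem=period 3.

period 2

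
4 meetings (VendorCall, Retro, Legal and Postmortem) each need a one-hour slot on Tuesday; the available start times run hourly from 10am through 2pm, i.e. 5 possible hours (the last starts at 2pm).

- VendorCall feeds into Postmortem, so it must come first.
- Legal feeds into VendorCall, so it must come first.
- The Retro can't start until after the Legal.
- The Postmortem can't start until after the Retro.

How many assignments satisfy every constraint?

Splitting on VendorCall: it can be 11am (6), 12pm (8), 1pm (6). Listing each branch's schedules as (Retro, Legal, Postmortem):
VendorCall=11am: (11am,10am,12pm) (11am,10am,1pm) (11am,10am,2pm) (12pm,10am,1pm) (12pm,10am,2pm) (1pm,10am,2pm) — 6.
VendorCall=12pm: (11am,10am,1pm) (11am,10am,2pm) (12pm,10am,1pm) (12pm,10am,2pm) (12pm,11am,1pm) (12pm,11am,2pm) (1pm,10am,2pm) (1pm,11am,2pm) — 8.
VendorCall=1pm: (11am,10am,2pm) (12pm,10am,2pm) (12pm,11am,2pm) (1pm,10am,2pm) (1pm,11am,2pm) (1pm,12pm,2pm) — 6.
Summing: 6 + 8 + 6 = 20.

20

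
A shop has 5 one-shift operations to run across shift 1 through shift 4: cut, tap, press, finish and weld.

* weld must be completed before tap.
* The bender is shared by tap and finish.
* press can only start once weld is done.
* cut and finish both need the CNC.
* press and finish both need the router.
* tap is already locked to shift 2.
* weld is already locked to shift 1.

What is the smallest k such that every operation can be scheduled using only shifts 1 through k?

The precedence chain requires at least 2 distinct shifts.
2 works (last occupied shift: shift 2): for example tap in shift 2; cut in shift 2; weld in shift 1; press in shift 2; finish in shift 1.

2 shifts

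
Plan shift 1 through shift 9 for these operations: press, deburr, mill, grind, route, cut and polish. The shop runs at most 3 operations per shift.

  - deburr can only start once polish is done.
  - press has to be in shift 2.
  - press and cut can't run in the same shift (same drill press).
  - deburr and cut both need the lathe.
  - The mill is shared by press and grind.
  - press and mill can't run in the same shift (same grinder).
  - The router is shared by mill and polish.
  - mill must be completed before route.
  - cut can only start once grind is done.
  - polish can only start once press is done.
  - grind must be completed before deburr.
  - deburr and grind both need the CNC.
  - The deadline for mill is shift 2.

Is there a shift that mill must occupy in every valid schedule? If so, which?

mill's window is shift 1–shift 2.
press is fixed at shift 2, and mill can't share a shift with press.
So mill must be shift 1.

shift 1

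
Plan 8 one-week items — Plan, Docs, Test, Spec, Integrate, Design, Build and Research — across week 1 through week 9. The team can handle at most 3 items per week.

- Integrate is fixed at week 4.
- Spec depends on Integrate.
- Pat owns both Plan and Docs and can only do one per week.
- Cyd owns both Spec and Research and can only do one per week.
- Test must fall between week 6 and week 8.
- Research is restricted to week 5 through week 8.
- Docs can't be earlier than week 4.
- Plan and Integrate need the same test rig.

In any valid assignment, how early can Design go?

Design at week 1 is achievable: Docs=week 4; Build=week 1; Test=week 6; Design=week 1; Research=week 5; Spec=week 6; Integrate=week 4; Plan=week 1.

week 1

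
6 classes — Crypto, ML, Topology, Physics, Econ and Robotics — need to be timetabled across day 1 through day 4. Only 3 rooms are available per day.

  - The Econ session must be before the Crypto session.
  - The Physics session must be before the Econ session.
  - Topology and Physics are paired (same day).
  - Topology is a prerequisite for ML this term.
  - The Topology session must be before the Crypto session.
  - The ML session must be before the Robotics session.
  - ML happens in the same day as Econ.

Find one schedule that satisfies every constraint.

Robotics -> day 3; Topology -> day 1; Physics -> day 1; Crypto -> day 3; Econ -> day 2; ML -> day 2

Checking: ML(day 2) before Robotics(day 3); Econ(day 2) before Crypto(day 3); Physics(day 1) before Econ(day 2); Topology(day 1) before ML(day 2); Topology(day 1) before Crypto(day 3); Topology = Physics = day 1; ML = Econ = day 2; max 2 per day (cap 3).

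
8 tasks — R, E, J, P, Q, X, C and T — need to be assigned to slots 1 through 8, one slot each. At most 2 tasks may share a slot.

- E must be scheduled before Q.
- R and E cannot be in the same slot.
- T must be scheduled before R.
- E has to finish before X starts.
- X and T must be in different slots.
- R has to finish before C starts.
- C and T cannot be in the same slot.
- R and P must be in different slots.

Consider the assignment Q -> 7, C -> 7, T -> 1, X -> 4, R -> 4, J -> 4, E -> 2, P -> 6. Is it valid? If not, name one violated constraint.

No — it violates: At most 2 tasks may share a slot

C and T cannot be in the same slot — holds.
T must be scheduled before R — holds.
R and P must be in different slots — holds.
R has to finish before C starts — holds.
At most 2 tasks may share a slot — violated.
R and E cannot be in the same slot — holds.
E has to finish before X starts — holds.
E must be scheduled before Q — holds.
X and T must be in different slots — holds.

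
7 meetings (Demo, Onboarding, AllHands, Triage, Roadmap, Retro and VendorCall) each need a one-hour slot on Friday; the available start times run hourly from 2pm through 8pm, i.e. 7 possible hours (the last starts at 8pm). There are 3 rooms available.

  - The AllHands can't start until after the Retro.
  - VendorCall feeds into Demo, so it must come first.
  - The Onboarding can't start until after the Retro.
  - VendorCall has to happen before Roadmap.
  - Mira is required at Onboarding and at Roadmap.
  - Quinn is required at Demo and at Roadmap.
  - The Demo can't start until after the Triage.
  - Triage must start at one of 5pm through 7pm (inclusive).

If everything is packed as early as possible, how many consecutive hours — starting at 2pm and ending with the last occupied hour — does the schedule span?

5

The precedence chain requires at least 2 distinct hours.
With at most 3 per hour and 7 meetings, at least 3 hours are needed.
Propagating the time windows through the other constraints, Demo can't land before 6pm — that is hour 5 counting from 2pm — so the schedule must run through at least 5 hours.
5 works (last occupied hour: 6pm): for example Retro=2pm; Onboarding=3pm; Roadmap=4pm; AllHands=3pm; Triage=5pm; Demo=6pm; VendorCall=2pm.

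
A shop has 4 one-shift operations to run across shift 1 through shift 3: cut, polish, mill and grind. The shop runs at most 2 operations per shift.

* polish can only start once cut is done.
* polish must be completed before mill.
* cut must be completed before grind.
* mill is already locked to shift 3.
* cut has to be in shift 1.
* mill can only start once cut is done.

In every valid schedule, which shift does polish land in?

cut is fixed at shift 1 and must come before polish, so polish is at least shift 2.
mill is fixed at shift 3 and must come after polish, so polish is at most shift 2.
So polish must be shift 2.

shift 2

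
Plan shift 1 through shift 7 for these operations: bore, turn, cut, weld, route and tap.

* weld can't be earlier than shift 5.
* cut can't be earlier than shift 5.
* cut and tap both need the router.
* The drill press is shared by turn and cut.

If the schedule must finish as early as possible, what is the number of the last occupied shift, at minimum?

5

cut can't be placed before shift 5, so the schedule must run through at least shift 5.
5 works (last occupied shift: shift 5): for example weld in shift 5, route in shift 1, cut in shift 5, turn in shift 1, tap in shift 1, bore in shift 1.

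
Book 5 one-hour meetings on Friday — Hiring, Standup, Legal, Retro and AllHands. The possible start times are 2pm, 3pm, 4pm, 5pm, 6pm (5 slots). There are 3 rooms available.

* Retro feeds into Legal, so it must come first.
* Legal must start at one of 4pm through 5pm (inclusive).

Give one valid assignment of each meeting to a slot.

AllHands -> 3pm, Standup -> 2pm, Legal -> 4pm, Hiring -> 2pm, Retro -> 2pm

Checking: Retro(2pm) before Legal(4pm); Legal=4pm in [4pm,5pm]; max 3 per slot (cap 3).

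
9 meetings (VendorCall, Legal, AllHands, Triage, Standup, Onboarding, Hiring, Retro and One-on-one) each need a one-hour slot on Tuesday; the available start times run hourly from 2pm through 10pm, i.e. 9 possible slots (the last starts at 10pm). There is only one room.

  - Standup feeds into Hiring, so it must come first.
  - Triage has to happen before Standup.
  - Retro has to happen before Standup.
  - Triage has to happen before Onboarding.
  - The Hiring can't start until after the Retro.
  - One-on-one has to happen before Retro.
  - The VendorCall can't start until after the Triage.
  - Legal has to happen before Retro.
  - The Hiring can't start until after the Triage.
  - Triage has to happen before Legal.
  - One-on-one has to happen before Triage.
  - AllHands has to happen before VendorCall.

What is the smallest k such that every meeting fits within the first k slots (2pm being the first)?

9

The precedence chain requires at least 6 distinct slots.
With at most 1 per slot and 9 meetings, at least 9 slots are needed.
9 works (last occupied slot: 10pm): for example Legal=4pm; Hiring=7pm; Retro=5pm; Onboarding=10pm; Standup=6pm; One-on-one=2pm; VendorCall=9pm; Triage=3pm; AllHands=8pm.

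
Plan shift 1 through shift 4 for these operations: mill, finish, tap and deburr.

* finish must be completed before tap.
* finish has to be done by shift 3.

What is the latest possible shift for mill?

shift 4

mill at shift 4 is achievable: finish in shift 1, deburr in shift 1, mill in shift 4, tap in shift 2.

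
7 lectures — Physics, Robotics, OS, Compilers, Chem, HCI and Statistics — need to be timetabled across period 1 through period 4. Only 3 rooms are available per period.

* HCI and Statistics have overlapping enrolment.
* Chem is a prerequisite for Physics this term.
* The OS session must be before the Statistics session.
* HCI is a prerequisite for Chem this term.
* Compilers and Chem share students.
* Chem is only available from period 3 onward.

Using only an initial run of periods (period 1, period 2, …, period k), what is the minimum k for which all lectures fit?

4

The precedence chain requires at least 3 distinct periods.
With at most 3 per period and 7 lectures, at least 3 periods are needed.
Propagating the time windows through the other constraints, Physics can't land before period 4, so the schedule must run through at least period 4.
4 works (last occupied period: period 4): for example Chem=period 3, Robotics=period 1, Physics=period 4, Compilers=period 2, OS=period 1, HCI=period 1, Statistics=period 2.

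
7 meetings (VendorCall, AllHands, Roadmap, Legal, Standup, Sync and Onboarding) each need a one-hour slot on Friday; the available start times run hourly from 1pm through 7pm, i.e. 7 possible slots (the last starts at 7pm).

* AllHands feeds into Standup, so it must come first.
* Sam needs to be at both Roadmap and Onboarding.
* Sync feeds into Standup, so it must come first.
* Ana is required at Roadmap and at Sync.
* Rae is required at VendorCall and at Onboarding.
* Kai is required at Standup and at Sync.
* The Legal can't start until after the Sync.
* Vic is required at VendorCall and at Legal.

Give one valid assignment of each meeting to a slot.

Roadmap -> 2pm; Legal -> 2pm; Sync -> 1pm; Onboarding -> 3pm; VendorCall -> 1pm; Standup -> 2pm; AllHands -> 1pm

Checking: AllHands(1pm) before Standup(2pm); Sync(1pm) before Legal(2pm); Sync(1pm) before Standup(2pm); Roadmap(2pm) != Sync(1pm); VendorCall(1pm) != Legal(2pm); Standup(2pm) != Sync(1pm); Roadmap(2pm) != Onboarding(3pm); VendorCall(1pm) != Onboarding(3pm).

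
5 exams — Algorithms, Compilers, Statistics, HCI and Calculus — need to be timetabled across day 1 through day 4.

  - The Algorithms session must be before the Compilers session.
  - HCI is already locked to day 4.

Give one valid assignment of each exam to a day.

Calculus -> day 1, Statistics -> day 1, Algorithms -> day 1, Compilers -> day 2, HCI -> day 4

Checking: Algorithms(day 1) before Compilers(day 2); HCI=day 4 in [day 4,day 4].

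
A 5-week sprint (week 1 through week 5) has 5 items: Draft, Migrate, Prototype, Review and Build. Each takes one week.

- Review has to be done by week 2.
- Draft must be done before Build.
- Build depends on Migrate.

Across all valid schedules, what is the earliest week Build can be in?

Precedence pushes Build to at least week 2.
Build at week 2 is achievable: Review -> week 1, Prototype -> week 1, Build -> week 2, Migrate -> week 1, Draft -> week 1.

week 2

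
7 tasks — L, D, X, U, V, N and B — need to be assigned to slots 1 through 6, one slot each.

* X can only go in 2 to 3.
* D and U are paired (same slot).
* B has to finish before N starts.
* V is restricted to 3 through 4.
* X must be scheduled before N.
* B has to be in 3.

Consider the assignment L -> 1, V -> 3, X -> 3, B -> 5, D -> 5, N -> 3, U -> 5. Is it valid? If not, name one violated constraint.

No — it violates: B has to finish before N starts

B has to be in 3 — violated.
X must be scheduled before N — violated.
X can only go in 2 to 3 — holds.
B has to finish before N starts — violated.
D and U are paired (same slot) — holds.
V is restricted to 3 through 4 — holds.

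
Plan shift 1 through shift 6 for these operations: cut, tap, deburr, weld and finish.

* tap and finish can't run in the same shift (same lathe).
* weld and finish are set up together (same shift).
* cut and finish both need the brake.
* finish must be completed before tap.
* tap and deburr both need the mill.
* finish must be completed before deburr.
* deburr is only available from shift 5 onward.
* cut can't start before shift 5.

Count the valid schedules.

40

Splitting on cut: it can be shift 5 (20), shift 6 (20). Listing each branch's schedules as (tap, deburr, weld, finish) by shift number:
cut=shift 5: (2,5,1,1) (2,6,1,1) (3,5,1,1) (3,5,2,2) (3,6,1,1) (3,6,2,2) (4,5,1,1) (4,5,2,2) (4,5,3,3) (4,6,1,1) (4,6,2,2) (4,6,3,3) (5,6,1,1) (5,6,2,2) (5,6,3,3) (5,6,4,4) (6,5,1,1) (6,5,2,2) (6,5,3,3) (6,5,4,4) — 20.
cut=shift 6: (2,5,1,1) (2,6,1,1) (3,5,1,1) (3,5,2,2) (3,6,1,1) (3,6,2,2) (4,5,1,1) (4,5,2,2) (4,5,3,3) (4,6,1,1) (4,6,2,2) (4,6,3,3) (5,6,1,1) (5,6,2,2) (5,6,3,3) (5,6,4,4) (6,5,1,1) (6,5,2,2) (6,5,3,3) (6,5,4,4) — 20.
Summing: 20 + 20 = 40.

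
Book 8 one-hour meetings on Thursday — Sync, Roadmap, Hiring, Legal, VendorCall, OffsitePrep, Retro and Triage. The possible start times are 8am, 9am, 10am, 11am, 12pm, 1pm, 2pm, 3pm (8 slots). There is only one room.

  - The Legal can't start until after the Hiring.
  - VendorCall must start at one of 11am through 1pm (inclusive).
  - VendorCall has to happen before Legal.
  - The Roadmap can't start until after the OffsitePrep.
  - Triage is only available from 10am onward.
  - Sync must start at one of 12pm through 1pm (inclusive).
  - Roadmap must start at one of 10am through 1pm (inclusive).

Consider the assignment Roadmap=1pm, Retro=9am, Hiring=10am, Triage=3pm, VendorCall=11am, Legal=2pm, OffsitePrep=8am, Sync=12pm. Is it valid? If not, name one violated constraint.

The Legal can't start until after the Hiring — holds.
VendorCall has to happen before Legal — holds.
Triage is only available from 10am onward — holds.
The Roadmap can't start until after the OffsitePrep — holds.
Roadmap must start at one of 10am through 1pm (inclusive) — holds.
There is only one room — holds.
VendorCall must start at one of 11am through 1pm (inclusive) — holds.
Sync must start at one of 12pm through 1pm (inclusive) — holds.

Yes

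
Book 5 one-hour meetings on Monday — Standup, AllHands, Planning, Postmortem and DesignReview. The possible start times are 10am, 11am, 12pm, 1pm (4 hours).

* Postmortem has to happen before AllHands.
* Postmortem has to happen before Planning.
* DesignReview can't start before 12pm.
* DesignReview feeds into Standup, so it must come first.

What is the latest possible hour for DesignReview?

12pm

DesignReview is available from 12pm; downstream work caps DesignReview at 12pm.
DesignReview at 12pm is achievable: DesignReview=12pm, Planning=11am, AllHands=11am, Postmortem=10am, Standup=1pm.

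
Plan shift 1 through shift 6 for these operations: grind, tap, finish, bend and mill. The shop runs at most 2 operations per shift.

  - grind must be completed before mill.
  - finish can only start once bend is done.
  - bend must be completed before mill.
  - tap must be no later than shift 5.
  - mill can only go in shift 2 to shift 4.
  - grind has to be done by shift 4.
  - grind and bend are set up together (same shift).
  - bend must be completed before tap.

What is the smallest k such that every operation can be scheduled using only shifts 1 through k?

The precedence chain requires at least 2 distinct shifts.
With at most 2 per shift and 5 operations, at least 3 shifts are needed.
3 works (last occupied shift: shift 3): for example finish in shift 3; bend in shift 1; mill in shift 2; tap in shift 2; grind in shift 1.

3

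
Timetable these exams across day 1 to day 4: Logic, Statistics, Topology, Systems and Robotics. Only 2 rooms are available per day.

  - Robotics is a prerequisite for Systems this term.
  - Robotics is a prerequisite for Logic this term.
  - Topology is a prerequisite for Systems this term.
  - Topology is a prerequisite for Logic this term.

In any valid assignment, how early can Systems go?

Precedence pushes Systems to at least day 2.
Systems at day 2 is achievable: Robotics -> day 1, Statistics -> day 3, Logic -> day 2, Topology -> day 1, Systems -> day 2.

day 2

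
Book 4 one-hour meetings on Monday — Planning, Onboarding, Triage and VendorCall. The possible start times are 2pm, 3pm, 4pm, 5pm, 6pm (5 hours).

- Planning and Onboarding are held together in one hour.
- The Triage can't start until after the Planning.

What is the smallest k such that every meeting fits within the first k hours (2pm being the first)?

The precedence chain requires at least 2 distinct hours.
2 works (last occupied hour: 3pm): for example Onboarding in 2pm, Planning in 2pm, Triage in 3pm, VendorCall in 2pm.

2 hours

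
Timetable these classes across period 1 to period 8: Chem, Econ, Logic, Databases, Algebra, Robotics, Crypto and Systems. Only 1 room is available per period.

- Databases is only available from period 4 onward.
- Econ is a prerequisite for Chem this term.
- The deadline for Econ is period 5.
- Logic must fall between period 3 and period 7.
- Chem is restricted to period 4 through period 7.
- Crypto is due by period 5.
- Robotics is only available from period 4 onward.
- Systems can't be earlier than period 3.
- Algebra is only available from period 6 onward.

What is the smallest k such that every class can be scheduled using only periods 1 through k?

8

The precedence chain requires at least 2 distinct periods.
With at most 1 per period and 8 classes, at least 8 periods are needed.
Algebra can't be placed before period 6, so the schedule must run through at least period 6.
8 works (last occupied period: period 8): for example Robotics in period 7; Chem in period 4; Databases in period 5; Crypto in period 2; Algebra in period 6; Econ in period 1; Systems in period 8; Logic in period 3.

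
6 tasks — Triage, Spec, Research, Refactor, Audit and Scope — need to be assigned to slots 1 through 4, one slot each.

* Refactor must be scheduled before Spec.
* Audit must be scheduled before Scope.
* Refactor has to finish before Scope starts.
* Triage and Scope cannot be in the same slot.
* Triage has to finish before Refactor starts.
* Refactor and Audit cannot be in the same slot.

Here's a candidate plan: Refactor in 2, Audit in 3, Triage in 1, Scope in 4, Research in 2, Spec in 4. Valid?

Yes, all constraints hold

Triage has to finish before Refactor starts — holds.
Audit must be scheduled before Scope — holds.
Refactor must be scheduled before Spec — holds.
Refactor and Audit cannot be in the same slot — holds.
Refactor has to finish before Scope starts — holds.
Triage and Scope cannot be in the same slot — holds.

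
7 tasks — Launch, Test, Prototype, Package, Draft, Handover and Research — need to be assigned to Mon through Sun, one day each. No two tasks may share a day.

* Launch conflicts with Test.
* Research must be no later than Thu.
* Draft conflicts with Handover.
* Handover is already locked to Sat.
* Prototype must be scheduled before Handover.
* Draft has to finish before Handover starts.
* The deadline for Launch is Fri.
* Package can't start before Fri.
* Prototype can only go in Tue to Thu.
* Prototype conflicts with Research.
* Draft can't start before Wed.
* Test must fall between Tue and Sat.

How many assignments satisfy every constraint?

Splitting on Launch: it can be Mon (10), Tue (4), Wed (3), Thu (3), Fri (4). Listing each branch's schedules as (Test, Prototype, Package, Draft, Handover, Research):
Launch=Mon: (Tue,Wed,Sun,Fri,Sat,Thu) (Tue,Thu,Sun,Fri,Sat,Wed) (Wed,Tue,Sun,Fri,Sat,Thu) (Wed,Thu,Sun,Fri,Sat,Tue) (Thu,Tue,Sun,Fri,Sat,Wed) (Thu,Wed,Sun,Fri,Sat,Tue) (Fri,Tue,Sun,Wed,Sat,Thu) (Fri,Tue,Sun,Thu,Sat,Wed) (Fri,Wed,Sun,Thu,Sat,Tue) (Fri,Thu,Sun,Wed,Sat,Tue) — 10.
Launch=Tue: (Wed,Thu,Sun,Fri,Sat,Mon) (Thu,Wed,Sun,Fri,Sat,Mon) (Fri,Wed,Sun,Thu,Sat,Mon) (Fri,Thu,Sun,Wed,Sat,Mon) — 4.
Launch=Wed: (Tue,Thu,Sun,Fri,Sat,Mon) (Thu,Tue,Sun,Fri,Sat,Mon) (Fri,Tue,Sun,Thu,Sat,Mon) — 3.
Launch=Thu: (Tue,Wed,Sun,Fri,Sat,Mon) (Wed,Tue,Sun,Fri,Sat,Mon) (Fri,Tue,Sun,Wed,Sat,Mon) — 3.
Launch=Fri: (Tue,Wed,Sun,Thu,Sat,Mon) (Tue,Thu,Sun,Wed,Sat,Mon) (Wed,Tue,Sun,Thu,Sat,Mon) (Thu,Tue,Sun,Wed,Sat,Mon) — 4.
Summing: 10 + 4 + 3 + 3 + 4 = 24.

24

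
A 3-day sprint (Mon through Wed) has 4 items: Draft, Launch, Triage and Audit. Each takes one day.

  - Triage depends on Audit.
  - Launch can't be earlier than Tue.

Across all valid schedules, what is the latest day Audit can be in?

Downstream work caps Audit at Tue.
Audit at Tue is achievable: Audit in Tue; Launch in Tue; Triage in Wed; Draft in Mon.

Tue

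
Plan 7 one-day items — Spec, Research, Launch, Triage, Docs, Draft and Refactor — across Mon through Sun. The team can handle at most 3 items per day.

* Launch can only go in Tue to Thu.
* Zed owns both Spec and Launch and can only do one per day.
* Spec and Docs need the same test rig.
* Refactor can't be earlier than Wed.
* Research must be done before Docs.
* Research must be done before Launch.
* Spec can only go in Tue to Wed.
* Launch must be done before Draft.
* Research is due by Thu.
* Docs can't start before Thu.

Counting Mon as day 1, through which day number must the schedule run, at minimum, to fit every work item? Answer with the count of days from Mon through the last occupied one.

4

The precedence chain requires at least 3 distinct days.
With at most 3 per day and 7 work items, at least 3 days are needed.
Docs can't be placed before Thu — that is day 4 counting from Mon — so the schedule must run through at least 4 days.
4 works (last occupied day: Thu): for example Research in Mon; Triage in Mon; Draft in Thu; Spec in Tue; Docs in Thu; Refactor in Wed; Launch in Wed.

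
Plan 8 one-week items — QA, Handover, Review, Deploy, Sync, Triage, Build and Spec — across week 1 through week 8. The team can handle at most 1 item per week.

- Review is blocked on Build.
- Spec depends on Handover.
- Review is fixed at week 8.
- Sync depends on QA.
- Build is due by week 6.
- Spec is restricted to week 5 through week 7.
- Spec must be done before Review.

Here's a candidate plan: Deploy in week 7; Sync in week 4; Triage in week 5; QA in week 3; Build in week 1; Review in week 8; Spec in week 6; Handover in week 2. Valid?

Yes, all constraints hold

Review is fixed at week 8 — holds.
Build is due by week 6 — holds.
Spec must be done before Review — holds.
Sync depends on QA — holds.
The team can handle at most 1 item per week — holds.
Review is blocked on Build — holds.
Spec is restricted to week 5 through week 7 — holds.
Spec depends on Handover — holds.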